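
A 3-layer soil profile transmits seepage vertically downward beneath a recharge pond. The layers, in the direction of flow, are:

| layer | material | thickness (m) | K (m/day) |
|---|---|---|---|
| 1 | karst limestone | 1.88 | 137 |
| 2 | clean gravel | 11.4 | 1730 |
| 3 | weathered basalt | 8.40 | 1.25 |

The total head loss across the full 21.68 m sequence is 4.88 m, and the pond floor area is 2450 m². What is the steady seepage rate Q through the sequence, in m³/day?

Flow is perpendicular to layering, so the layers act in series and the equivalent K is the thickness-weighted harmonic mean.
Total thickness L = 1.88 + 11.4 + 8.40 = 21.68 m.
Σ(b_i/K_i) = 1.88/137 + 11.4/1730 + 8.40/1.25 = 6.740 d.
K_eq = L / Σ(b_i/K_i) = 21.68 / 6.740 = 3.216 m/day.
Q = K_eq · A · (Δh/L) = 3.216 × 2450 × (4.88/21.68) = 1774 m³/day.

1770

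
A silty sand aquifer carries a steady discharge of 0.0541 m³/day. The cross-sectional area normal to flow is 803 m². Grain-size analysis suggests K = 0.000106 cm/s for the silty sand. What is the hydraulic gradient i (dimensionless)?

Convert K: 0.000106 cm/s × 864 = 0.09158 m/day.
From Q = K·A·i, i = Q / (K·A) = 0.0541 / (0.09158 × 803.0) = 0.0007356.

0.000736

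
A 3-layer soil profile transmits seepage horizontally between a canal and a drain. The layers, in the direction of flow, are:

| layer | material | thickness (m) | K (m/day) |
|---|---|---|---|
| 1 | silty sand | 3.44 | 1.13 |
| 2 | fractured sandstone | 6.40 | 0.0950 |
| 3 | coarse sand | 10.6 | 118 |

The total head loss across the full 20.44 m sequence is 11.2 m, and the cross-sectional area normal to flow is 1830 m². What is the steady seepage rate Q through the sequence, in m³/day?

Flow is perpendicular to layering, so the layers act in series and the equivalent K is the thickness-weighted harmonic mean.
Total thickness L = 3.44 + 6.40 + 10.6 = 20.44 m.
Σ(b_i/K_i) = 3.44/1.13 + 6.40/0.0950 + 10.6/118 = 70.50 d.
K_eq = L / Σ(b_i/K_i) = 20.44 / 70.50 = 0.2899 m/day.
Q = K_eq · A · (Δh/L) = 0.2899 × 1830 × (11.2/20.44) = 290.7 m³/day.

291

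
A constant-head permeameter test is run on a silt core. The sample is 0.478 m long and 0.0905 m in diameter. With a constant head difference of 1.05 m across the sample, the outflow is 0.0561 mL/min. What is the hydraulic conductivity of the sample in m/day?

0.00572

Cross-sectional area A = π·(d/2)² = π × (0.0905/2)² = 0.006433 m².
Convert discharge: 0.0561 mL/min = 9.350e-10 m³/s.
Darcy's law rearranged: K = Q·L / (A·Δh) = 9.350e-10 × 0.478 / (0.006433 × 1.05) = 6.617e-08 m/s = 0.005717 m/day.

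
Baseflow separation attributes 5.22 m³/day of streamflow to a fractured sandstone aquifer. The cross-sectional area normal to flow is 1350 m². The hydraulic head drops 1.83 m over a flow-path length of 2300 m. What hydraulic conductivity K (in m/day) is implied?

Hydraulic gradient i = Δh / L = 1.83 / 2300 = 0.0007957.
From Q = K·A·i, K = Q / (A·i) = 5.22 / (1350 × 0.0007957) = 4.860 m/day.

4.86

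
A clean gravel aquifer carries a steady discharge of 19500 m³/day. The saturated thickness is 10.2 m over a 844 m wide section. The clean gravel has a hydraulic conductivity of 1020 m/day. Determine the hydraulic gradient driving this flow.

Cross-sectional area A = 844 × 10.2 = 8609 m².
From Q = K·A·i, i = Q / (K·A) = 19500 / (1020 × 8609) = 0.002221.

0.00222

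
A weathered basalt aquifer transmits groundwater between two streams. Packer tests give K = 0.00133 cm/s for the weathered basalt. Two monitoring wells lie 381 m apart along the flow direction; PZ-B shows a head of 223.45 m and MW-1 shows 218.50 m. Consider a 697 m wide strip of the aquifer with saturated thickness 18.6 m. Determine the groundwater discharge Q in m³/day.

194

Convert K: 0.00133 cm/s × 864 = 1.149 m/day.
Cross-sectional area A = 697 × 18.6 = 12964 m².
Hydraulic gradient i = (223.45 − 218.50) / 381 = 4.95 / 381 = 0.01299.
Darcy's law: Q = K · A · i = 1.149 × 12964 × 0.01299 = 193.5 m³/day.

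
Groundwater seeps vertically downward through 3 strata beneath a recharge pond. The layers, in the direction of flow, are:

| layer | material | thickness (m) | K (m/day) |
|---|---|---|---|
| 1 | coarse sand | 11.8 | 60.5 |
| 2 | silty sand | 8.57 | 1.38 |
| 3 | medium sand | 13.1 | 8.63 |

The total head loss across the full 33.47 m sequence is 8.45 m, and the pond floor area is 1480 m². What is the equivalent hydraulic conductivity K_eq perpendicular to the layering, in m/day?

4.22

Flow is perpendicular to layering, so the layers act in series and the equivalent K is the thickness-weighted harmonic mean.
Total thickness L = 11.8 + 8.57 + 13.1 = 33.47 m.
Σ(b_i/K_i) = 11.8/60.5 + 8.57/1.38 + 13.1/8.63 = 7.923 d.
K_eq = L / Σ(b_i/K_i) = 33.47 / 7.923 = 4.224 m/day.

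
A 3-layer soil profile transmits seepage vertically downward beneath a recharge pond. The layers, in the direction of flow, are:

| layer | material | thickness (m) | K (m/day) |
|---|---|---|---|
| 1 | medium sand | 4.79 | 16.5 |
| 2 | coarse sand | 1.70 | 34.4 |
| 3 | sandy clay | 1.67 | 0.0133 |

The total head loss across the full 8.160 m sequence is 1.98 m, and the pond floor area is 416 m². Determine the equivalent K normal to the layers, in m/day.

0.0648

Flow is perpendicular to layering, so the layers act in series and the equivalent K is the thickness-weighted harmonic mean.
Total thickness L = 4.79 + 1.70 + 1.67 = 8.160 m.
Σ(b_i/K_i) = 4.79/16.5 + 1.70/34.4 + 1.67/0.0133 = 125.9 d.
K_eq = L / Σ(b_i/K_i) = 8.160 / 125.9 = 0.06481 m/day.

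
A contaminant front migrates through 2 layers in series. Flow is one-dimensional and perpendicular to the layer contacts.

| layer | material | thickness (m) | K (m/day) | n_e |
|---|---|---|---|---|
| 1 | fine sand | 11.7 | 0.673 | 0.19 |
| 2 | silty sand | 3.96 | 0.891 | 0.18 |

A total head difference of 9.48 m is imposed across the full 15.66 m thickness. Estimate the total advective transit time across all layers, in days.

With flow normal to the layers, continuity requires the same specific discharge q through every layer.
Σ(b_i/K_i) = 11.7/0.673 + 3.96/0.891 = 21.83 d.
q = Δh / Σ(b_i/K_i) = 9.48 / 21.83 = 0.4343 m/day.
In each layer the seepage velocity is v_i = q/n_i, so the layer transit time is t_i = b_i·n_i / q:
  layer 1 (fine sand): t_1 = 11.7 × 0.19 / 0.4343 = 5.119 d
  layer 2 (silty sand): t_2 = 3.96 × 0.18 / 0.4343 = 1.641 d
Total t = Σ t_i = 6.760 days.

6.76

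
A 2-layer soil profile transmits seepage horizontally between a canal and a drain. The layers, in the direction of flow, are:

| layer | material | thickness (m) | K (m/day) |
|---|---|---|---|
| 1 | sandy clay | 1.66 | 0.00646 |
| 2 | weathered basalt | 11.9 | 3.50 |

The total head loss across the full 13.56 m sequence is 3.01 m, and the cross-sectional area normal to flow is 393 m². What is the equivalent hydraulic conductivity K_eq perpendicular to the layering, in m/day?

0.0521

Flow is perpendicular to layering, so the layers act in series and the equivalent K is the thickness-weighted harmonic mean.
Total thickness L = 1.66 + 11.9 = 13.56 m.
Σ(b_i/K_i) = 1.66/0.00646 + 11.9/3.50 = 260.4 d.
K_eq = L / Σ(b_i/K_i) = 13.56 / 260.4 = 0.05208 m/day.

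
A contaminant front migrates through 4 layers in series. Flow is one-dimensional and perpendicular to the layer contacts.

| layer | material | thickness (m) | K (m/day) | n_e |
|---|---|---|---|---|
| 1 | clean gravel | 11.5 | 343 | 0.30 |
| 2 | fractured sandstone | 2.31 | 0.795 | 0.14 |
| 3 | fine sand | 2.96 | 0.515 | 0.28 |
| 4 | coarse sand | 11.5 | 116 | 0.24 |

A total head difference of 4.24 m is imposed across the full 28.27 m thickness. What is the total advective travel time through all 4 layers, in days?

15.3

With flow normal to the layers, continuity requires the same specific discharge q through every layer.
Σ(b_i/K_i) = 11.5/343 + 2.31/0.795 + 2.96/0.515 + 11.5/116 = 8.786 d.
q = Δh / Σ(b_i/K_i) = 4.24 / 8.786 = 0.4826 m/day.
In each layer the seepage velocity is v_i = q/n_i, so the layer transit time is t_i = b_i·n_i / q:
  layer 1 (clean gravel): t_1 = 11.5 × 0.30 / 0.4826 = 7.149 d
  layer 2 (fractured sandstone): t_2 = 2.31 × 0.14 / 0.4826 = 0.6701 d
  layer 3 (fine sand): t_3 = 2.96 × 0.28 / 0.4826 = 1.717 d
  layer 4 (coarse sand): t_4 = 11.5 × 0.24 / 0.4826 = 5.719 d
Total t = Σ t_i = 15.26 days.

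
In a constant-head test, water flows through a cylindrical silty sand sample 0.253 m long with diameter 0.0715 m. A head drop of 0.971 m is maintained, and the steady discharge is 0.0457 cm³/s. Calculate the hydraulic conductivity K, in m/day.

0.256

Cross-sectional area A = π·(d/2)² = π × (0.0715/2)² = 0.004015 m².
Convert discharge: 0.0457 cm³/s = 4.570e-08 m³/s.
Darcy's law rearranged: K = Q·L / (A·Δh) = 4.570e-08 × 0.253 / (0.004015 × 0.971) = 2.966e-06 m/s = 0.2562 m/day.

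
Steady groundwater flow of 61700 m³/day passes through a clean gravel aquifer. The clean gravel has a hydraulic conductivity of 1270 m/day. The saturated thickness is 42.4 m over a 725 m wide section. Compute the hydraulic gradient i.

0.00158

Cross-sectional area A = 725 × 42.4 = 30740 m².
From Q = K·A·i, i = Q / (K·A) = 61700 / (1270 × 30740) = 0.001580.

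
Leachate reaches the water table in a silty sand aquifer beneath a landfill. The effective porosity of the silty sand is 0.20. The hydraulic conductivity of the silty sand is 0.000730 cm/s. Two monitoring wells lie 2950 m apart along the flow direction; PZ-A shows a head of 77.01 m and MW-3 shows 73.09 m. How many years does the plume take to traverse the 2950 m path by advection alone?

Convert K: 0.000730 cm/s × 864 = 0.6307 m/day.
Hydraulic gradient i = (77.01 − 73.09) / 2950 = 3.92 / 2950 = 0.001329.
Darcy flux q = K · i = 0.6307 × 0.001329 = 0.0008381 m/day.
Seepage velocity v = q / n_e = 0.0008381 / 0.20 = 0.004191 m/day.
Travel time t = L / v = 2950 / 0.004191 = 7.040e+05 days = 1927 years.

1930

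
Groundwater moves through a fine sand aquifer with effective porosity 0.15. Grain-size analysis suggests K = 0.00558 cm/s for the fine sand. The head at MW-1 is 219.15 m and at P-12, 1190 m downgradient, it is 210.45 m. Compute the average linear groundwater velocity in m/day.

0.235

Convert K: 0.00558 cm/s × 864 = 4.821 m/day.
Hydraulic gradient i = (219.15 − 210.45) / 1190 = 8.7 / 1190 = 0.007311.
Darcy flux q = K · i = 4.821 × 0.007311 = 0.03525 m/day.
Seepage velocity v = q / n_e = 0.03525 / 0.15 = 0.2350 m/day.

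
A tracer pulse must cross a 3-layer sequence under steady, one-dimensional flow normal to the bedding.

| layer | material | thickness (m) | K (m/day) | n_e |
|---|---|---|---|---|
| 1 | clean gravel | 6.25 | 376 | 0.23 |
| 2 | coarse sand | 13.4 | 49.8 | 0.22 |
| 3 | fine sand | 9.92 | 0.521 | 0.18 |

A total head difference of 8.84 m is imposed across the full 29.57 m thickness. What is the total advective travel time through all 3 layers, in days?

13.5

With flow normal to the layers, continuity requires the same specific discharge q through every layer.
Σ(b_i/K_i) = 6.25/376 + 13.4/49.8 + 9.92/0.521 = 19.33 d.
q = Δh / Σ(b_i/K_i) = 8.84 / 19.33 = 0.4574 m/day.
In each layer the seepage velocity is v_i = q/n_i, so the layer transit time is t_i = b_i·n_i / q:
  layer 1 (clean gravel): t_1 = 6.25 × 0.23 / 0.4574 = 3.143 d
  layer 2 (coarse sand): t_2 = 13.4 × 0.22 / 0.4574 = 6.445 d
  layer 3 (fine sand): t_3 = 9.92 × 0.18 / 0.4574 = 3.904 d
Total t = Σ t_i = 13.49 days.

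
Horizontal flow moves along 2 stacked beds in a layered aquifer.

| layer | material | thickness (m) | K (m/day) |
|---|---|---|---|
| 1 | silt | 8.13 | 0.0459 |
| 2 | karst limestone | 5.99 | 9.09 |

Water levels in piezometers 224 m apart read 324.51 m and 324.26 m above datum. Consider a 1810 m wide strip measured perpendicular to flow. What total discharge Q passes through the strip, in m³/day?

Flow is parallel to layering, so each bed carries its own Darcy discharge and the transmissivities add.
Σ(K_i·b_i) = 0.0459×8.13 + 9.09×5.99 = 54.82 m²/day.
Hydraulic gradient i = (324.51 − 324.26) / 224 = 0.25 / 224 = 0.001116.
Q = Σ(K_i·b_i) · W · i = 54.82 × 1810 × 0.001116 = 110.7 m³/day.

111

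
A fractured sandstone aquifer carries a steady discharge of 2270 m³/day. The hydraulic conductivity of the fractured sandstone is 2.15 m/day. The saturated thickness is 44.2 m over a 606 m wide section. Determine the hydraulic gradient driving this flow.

Cross-sectional area A = 606 × 44.2 = 26785 m².
From Q = K·A·i, i = Q / (K·A) = 2270 / (2.150 × 26785) = 0.03942.

0.0394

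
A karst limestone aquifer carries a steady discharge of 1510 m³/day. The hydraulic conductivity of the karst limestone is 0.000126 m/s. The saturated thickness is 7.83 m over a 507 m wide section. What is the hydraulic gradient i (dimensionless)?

Convert K: 0.000126 m/s × 86400 = 10.89 m/day.
Cross-sectional area A = 507 × 7.83 = 3970 m².
From Q = K·A·i, i = Q / (K·A) = 1510 / (10.89 × 3970) = 0.03494.

0.0349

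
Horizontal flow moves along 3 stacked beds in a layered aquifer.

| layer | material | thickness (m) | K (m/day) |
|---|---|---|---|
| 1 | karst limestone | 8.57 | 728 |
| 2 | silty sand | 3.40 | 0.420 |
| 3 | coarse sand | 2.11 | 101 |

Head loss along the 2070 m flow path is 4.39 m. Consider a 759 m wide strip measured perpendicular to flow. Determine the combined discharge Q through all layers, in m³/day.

10400

Flow is parallel to layering, so each bed carries its own Darcy discharge and the transmissivities add.
Σ(K_i·b_i) = 728×8.57 + 0.420×3.40 + 101×2.11 = 6453 m²/day.
Hydraulic gradient i = Δh / L = 4.39 / 2070 = 0.002121.
Q = Σ(K_i·b_i) · W · i = 6453 × 759 × 0.002121 = 10388 m³/day.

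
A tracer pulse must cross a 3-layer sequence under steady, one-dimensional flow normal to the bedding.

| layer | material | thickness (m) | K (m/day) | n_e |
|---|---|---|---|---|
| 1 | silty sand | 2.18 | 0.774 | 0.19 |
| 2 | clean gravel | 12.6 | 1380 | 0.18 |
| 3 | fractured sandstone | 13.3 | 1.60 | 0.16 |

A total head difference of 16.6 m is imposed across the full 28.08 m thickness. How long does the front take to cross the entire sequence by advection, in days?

With flow normal to the layers, continuity requires the same specific discharge q through every layer.
Σ(b_i/K_i) = 2.18/0.774 + 12.6/1380 + 13.3/1.60 = 11.14 d.
q = Δh / Σ(b_i/K_i) = 16.6 / 11.14 = 1.490 m/day.
In each layer the seepage velocity is v_i = q/n_i, so the layer transit time is t_i = b_i·n_i / q:
  layer 1 (silty sand): t_1 = 2.18 × 0.19 / 1.490 = 0.2779 d
  layer 2 (clean gravel): t_2 = 12.6 × 0.18 / 1.490 = 1.522 d
  layer 3 (fractured sandstone): t_3 = 13.3 × 0.16 / 1.490 = 1.428 d
Total t = Σ t_i = 3.228 days.

3.23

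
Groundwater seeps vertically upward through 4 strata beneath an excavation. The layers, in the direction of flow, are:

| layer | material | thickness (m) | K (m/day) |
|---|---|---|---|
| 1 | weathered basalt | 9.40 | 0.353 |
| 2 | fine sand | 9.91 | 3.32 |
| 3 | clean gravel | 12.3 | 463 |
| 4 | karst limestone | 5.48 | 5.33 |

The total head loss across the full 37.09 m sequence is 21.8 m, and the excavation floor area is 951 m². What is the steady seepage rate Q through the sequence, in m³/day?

676

Flow is perpendicular to layering, so the layers act in series and the equivalent K is the thickness-weighted harmonic mean.
Total thickness L = 9.40 + 9.91 + 12.3 + 5.48 = 37.09 m.
Σ(b_i/K_i) = 9.40/0.353 + 9.91/3.32 + 12.3/463 + 5.48/5.33 = 30.67 d.
K_eq = L / Σ(b_i/K_i) = 37.09 / 30.67 = 1.209 m/day.
Q = K_eq · A · (Δh/L) = 1.209 × 951 × (21.8/37.09) = 676.0 m³/day.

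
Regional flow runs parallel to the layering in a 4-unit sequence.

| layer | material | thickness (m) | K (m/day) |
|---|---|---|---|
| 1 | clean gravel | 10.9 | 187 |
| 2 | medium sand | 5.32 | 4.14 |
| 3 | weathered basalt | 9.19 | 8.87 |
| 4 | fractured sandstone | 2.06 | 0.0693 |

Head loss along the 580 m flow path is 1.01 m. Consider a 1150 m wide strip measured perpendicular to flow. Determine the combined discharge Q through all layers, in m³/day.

Flow is parallel to layering, so each bed carries its own Darcy discharge and the transmissivities add.
Σ(K_i·b_i) = 187×10.9 + 4.14×5.32 + 8.87×9.19 + 0.0693×2.06 = 2142 m²/day.
Hydraulic gradient i = Δh / L = 1.01 / 580 = 0.001741.
Q = Σ(K_i·b_i) · W · i = 2142 × 1150 × 0.001741 = 4290 m³/day.

4290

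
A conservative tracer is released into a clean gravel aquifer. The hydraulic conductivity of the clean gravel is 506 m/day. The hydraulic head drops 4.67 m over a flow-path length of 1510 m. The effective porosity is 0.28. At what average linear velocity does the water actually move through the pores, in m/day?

5.59

Hydraulic gradient i = Δh / L = 4.67 / 1510 = 0.003093.
Darcy flux q = K · i = 506.0 × 0.003093 = 1.565 m/day.
Seepage velocity v = q / n_e = 1.565 / 0.28 = 5.589 m/day.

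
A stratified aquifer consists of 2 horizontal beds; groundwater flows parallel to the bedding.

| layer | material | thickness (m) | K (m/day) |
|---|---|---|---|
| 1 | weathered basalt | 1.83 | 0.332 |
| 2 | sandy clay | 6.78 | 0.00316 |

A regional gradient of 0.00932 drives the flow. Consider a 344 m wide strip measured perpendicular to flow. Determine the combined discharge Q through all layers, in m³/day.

Flow is parallel to layering, so each bed carries its own Darcy discharge and the transmissivities add.
Σ(K_i·b_i) = 0.332×1.83 + 0.00316×6.78 = 0.6290 m²/day.
Hydraulic gradient i = 0.00932.
Q = Σ(K_i·b_i) · W · i = 0.6290 × 344 × 0.009320 = 2.017 m³/day.

2.02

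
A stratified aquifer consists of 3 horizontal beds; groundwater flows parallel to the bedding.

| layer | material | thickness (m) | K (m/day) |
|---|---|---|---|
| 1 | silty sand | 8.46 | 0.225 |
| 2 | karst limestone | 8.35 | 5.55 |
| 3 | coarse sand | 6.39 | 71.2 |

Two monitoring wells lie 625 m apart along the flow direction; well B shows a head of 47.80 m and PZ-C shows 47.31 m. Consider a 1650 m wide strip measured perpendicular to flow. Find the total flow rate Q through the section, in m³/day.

Flow is parallel to layering, so each bed carries its own Darcy discharge and the transmissivities add.
Σ(K_i·b_i) = 0.225×8.46 + 5.55×8.35 + 71.2×6.39 = 503.2 m²/day.
Hydraulic gradient i = (47.80 − 47.31) / 625 = 0.49 / 625 = 0.0007840.
Q = Σ(K_i·b_i) · W · i = 503.2 × 1650 × 0.0007840 = 651.0 m³/day.

651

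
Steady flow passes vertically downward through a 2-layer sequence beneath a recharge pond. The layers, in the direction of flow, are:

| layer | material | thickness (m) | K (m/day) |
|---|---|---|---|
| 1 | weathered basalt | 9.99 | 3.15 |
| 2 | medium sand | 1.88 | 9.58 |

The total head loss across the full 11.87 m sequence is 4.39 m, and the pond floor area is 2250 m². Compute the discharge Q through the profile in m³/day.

2930

Flow is perpendicular to layering, so the layers act in series and the equivalent K is the thickness-weighted harmonic mean.
Total thickness L = 9.99 + 1.88 = 11.87 m.
Σ(b_i/K_i) = 9.99/3.15 + 1.88/9.58 = 3.368 d.
K_eq = L / Σ(b_i/K_i) = 11.87 / 3.368 = 3.525 m/day.
Q = K_eq · A · (Δh/L) = 3.525 × 2250 × (4.39/11.87) = 2933 m³/day.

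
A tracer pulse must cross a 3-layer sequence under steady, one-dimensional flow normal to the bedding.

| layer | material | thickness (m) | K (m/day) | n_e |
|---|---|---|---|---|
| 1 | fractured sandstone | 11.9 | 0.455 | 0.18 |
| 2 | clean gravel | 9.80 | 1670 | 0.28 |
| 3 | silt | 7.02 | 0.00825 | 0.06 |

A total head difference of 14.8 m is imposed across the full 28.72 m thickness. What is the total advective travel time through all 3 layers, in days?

315

With flow normal to the layers, continuity requires the same specific discharge q through every layer.
Σ(b_i/K_i) = 11.9/0.455 + 9.80/1670 + 7.02/0.00825 = 877.1 d.
q = Δh / Σ(b_i/K_i) = 14.8 / 877.1 = 0.01687 m/day.
In each layer the seepage velocity is v_i = q/n_i, so the layer transit time is t_i = b_i·n_i / q:
  layer 1 (fractured sandstone): t_1 = 11.9 × 0.18 / 0.01687 = 126.9 d
  layer 2 (clean gravel): t_2 = 9.80 × 0.28 / 0.01687 = 162.6 d
  layer 3 (silt): t_3 = 7.02 × 0.06 / 0.01687 = 24.96 d
Total t = Σ t_i = 314.5 days.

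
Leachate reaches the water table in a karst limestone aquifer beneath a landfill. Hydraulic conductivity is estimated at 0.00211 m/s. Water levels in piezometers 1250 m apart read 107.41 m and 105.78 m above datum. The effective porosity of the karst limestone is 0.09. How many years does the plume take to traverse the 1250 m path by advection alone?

Convert K: 0.00211 m/s × 86400 = 182.3 m/day.
Hydraulic gradient i = (107.41 − 105.78) / 1250 = 1.63 / 1250 = 0.001304.
Darcy flux q = K · i = 182.3 × 0.001304 = 0.2377 m/day.
Seepage velocity v = q / n_e = 0.2377 / 0.09 = 2.641 m/day.
Travel time t = L / v = 1250 / 2.641 = 473.2 days = 1.296 years.

1.30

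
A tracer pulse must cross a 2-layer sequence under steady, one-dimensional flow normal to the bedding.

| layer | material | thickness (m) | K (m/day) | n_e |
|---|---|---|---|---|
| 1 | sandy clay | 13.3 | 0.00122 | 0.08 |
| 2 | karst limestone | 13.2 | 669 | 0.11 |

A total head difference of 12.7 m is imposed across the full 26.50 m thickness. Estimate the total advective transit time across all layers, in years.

5.91

With flow normal to the layers, continuity requires the same specific discharge q through every layer.
Σ(b_i/K_i) = 13.3/0.00122 + 13.2/669 = 10902 d.
q = Δh / Σ(b_i/K_i) = 12.7 / 10902 = 0.001165 m/day.
In each layer the seepage velocity is v_i = q/n_i, so the layer transit time is t_i = b_i·n_i / q:
  layer 1 (sandy clay): t_1 = 13.3 × 0.08 / 0.001165 = 913.3 d
  layer 2 (karst limestone): t_2 = 13.2 × 0.11 / 0.001165 = 1246 d
Total t = Σ t_i = 2160 days = 5.913 years.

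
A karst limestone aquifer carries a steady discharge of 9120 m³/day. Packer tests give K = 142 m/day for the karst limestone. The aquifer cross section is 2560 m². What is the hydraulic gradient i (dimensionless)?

From Q = K·A·i, i = Q / (K·A) = 9120 / (142.0 × 2560) = 0.02509.

0.0251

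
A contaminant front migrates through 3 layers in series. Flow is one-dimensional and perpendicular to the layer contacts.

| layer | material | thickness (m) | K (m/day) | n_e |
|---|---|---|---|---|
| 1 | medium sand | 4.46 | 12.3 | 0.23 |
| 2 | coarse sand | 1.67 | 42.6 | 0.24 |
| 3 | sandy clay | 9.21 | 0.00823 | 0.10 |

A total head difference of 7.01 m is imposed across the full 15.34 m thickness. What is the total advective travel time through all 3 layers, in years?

1.03

With flow normal to the layers, continuity requires the same specific discharge q through every layer.
Σ(b_i/K_i) = 4.46/12.3 + 1.67/42.6 + 9.21/0.00823 = 1119 d.
q = Δh / Σ(b_i/K_i) = 7.01 / 1119 = 0.006262 m/day.
In each layer the seepage velocity is v_i = q/n_i, so the layer transit time is t_i = b_i·n_i / q:
  layer 1 (medium sand): t_1 = 4.46 × 0.23 / 0.006262 = 163.8 d
  layer 2 (coarse sand): t_2 = 1.67 × 0.24 / 0.006262 = 64.01 d
  layer 3 (sandy clay): t_3 = 9.21 × 0.10 / 0.006262 = 147.1 d
Total t = Σ t_i = 374.9 days = 1.026 years.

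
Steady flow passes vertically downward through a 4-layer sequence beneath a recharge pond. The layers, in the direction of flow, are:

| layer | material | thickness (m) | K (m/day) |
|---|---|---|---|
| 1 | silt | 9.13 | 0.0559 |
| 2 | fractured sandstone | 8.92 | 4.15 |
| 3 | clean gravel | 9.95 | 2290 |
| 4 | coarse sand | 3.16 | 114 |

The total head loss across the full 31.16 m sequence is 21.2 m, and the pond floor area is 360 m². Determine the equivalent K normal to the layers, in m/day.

Flow is perpendicular to layering, so the layers act in series and the equivalent K is the thickness-weighted harmonic mean.
Total thickness L = 9.13 + 8.92 + 9.95 + 3.16 = 31.16 m.
Σ(b_i/K_i) = 9.13/0.0559 + 8.92/4.15 + 9.95/2290 + 3.16/114 = 165.5 d.
K_eq = L / Σ(b_i/K_i) = 31.16 / 165.5 = 0.1883 m/day.

0.188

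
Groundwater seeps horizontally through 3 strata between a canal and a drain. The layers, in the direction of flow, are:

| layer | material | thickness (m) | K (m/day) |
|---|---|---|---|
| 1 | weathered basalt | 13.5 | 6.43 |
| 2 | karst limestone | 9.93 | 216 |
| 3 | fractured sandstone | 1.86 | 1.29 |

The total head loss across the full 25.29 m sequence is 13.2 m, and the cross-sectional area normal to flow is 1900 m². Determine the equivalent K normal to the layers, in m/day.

7.05

Flow is perpendicular to layering, so the layers act in series and the equivalent K is the thickness-weighted harmonic mean.
Total thickness L = 13.5 + 9.93 + 1.86 = 25.29 m.
Σ(b_i/K_i) = 13.5/6.43 + 9.93/216 + 1.86/1.29 = 3.587 d.
K_eq = L / Σ(b_i/K_i) = 25.29 / 3.587 = 7.050 m/day.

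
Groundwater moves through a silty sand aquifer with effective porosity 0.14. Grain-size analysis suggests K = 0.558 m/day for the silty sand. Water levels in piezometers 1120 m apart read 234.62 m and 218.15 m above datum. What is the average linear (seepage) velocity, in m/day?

Hydraulic gradient i = (234.62 − 218.15) / 1120 = 16.47 / 1120 = 0.01471.
Darcy flux q = K · i = 0.5580 × 0.01471 = 0.008206 m/day.
Seepage velocity v = q / n_e = 0.008206 / 0.14 = 0.05861 m/day.

0.0586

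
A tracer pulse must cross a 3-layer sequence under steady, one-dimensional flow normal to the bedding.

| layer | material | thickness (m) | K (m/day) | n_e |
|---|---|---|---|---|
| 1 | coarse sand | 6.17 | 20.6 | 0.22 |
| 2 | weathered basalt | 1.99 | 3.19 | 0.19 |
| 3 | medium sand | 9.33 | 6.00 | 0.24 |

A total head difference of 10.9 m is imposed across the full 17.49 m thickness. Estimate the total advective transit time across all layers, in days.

0.904

With flow normal to the layers, continuity requires the same specific discharge q through every layer.
Σ(b_i/K_i) = 6.17/20.6 + 1.99/3.19 + 9.33/6.00 = 2.478 d.
q = Δh / Σ(b_i/K_i) = 10.9 / 2.478 = 4.398 m/day.
In each layer the seepage velocity is v_i = q/n_i, so the layer transit time is t_i = b_i·n_i / q:
  layer 1 (coarse sand): t_1 = 6.17 × 0.22 / 4.398 = 0.3086 d
  layer 2 (weathered basalt): t_2 = 1.99 × 0.19 / 4.398 = 0.08597 d
  layer 3 (medium sand): t_3 = 9.33 × 0.24 / 4.398 = 0.5091 d
Total t = Σ t_i = 0.9037 days.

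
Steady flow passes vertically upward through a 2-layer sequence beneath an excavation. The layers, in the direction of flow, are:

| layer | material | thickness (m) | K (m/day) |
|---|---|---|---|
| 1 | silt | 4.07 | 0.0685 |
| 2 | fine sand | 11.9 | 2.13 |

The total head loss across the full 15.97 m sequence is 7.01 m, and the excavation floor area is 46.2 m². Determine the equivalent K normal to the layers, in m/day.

0.246

Flow is perpendicular to layering, so the layers act in series and the equivalent K is the thickness-weighted harmonic mean.
Total thickness L = 4.07 + 11.9 = 15.97 m.
Σ(b_i/K_i) = 4.07/0.0685 + 11.9/2.13 = 65.00 d.
K_eq = L / Σ(b_i/K_i) = 15.97 / 65.00 = 0.2457 m/day.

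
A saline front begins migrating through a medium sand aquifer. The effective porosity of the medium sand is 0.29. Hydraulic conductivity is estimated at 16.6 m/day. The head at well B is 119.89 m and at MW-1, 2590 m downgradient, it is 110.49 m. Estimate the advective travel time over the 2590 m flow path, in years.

34.1

Hydraulic gradient i = (119.89 − 110.49) / 2590 = 9.4 / 2590 = 0.003629.
Darcy flux q = K · i = 16.60 × 0.003629 = 0.06025 m/day.
Seepage velocity v = q / n_e = 0.06025 / 0.29 = 0.2077 m/day.
Travel time t = L / v = 2590 / 0.2077 = 12467 days = 34.13 years.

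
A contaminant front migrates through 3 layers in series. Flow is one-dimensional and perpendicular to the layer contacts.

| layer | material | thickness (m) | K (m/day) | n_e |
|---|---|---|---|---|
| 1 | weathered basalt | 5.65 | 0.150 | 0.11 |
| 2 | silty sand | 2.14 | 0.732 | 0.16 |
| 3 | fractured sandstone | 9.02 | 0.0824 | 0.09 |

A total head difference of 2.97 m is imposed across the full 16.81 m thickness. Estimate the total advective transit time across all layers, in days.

With flow normal to the layers, continuity requires the same specific discharge q through every layer.
Σ(b_i/K_i) = 5.65/0.150 + 2.14/0.732 + 9.02/0.0824 = 150.1 d.
q = Δh / Σ(b_i/K_i) = 2.97 / 150.1 = 0.01979 m/day.
In each layer the seepage velocity is v_i = q/n_i, so the layer transit time is t_i = b_i·n_i / q:
  layer 1 (weathered basalt): t_1 = 5.65 × 0.11 / 0.01979 = 31.40 d
  layer 2 (silty sand): t_2 = 2.14 × 0.16 / 0.01979 = 17.30 d
  layer 3 (fractured sandstone): t_3 = 9.02 × 0.09 / 0.01979 = 41.02 d
Total t = Σ t_i = 89.72 days.

89.7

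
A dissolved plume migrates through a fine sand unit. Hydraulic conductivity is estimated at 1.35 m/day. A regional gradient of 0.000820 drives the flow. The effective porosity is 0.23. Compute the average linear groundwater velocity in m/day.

Hydraulic gradient i = 0.000820.
Darcy flux q = K · i = 1.350 × 0.0008200 = 0.001107 m/day.
Seepage velocity v = q / n_e = 0.001107 / 0.23 = 0.004813 m/day.

0.00481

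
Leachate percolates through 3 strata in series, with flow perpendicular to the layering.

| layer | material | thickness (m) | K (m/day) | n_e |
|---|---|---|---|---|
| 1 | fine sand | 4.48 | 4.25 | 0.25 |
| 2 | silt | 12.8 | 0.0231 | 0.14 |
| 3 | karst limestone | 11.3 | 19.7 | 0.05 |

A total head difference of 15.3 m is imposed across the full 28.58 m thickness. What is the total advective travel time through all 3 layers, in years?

0.346

With flow normal to the layers, continuity requires the same specific discharge q through every layer.
Σ(b_i/K_i) = 4.48/4.25 + 12.8/0.0231 + 11.3/19.7 = 555.7 d.
q = Δh / Σ(b_i/K_i) = 15.3 / 555.7 = 0.02753 m/day.
In each layer the seepage velocity is v_i = q/n_i, so the layer transit time is t_i = b_i·n_i / q:
  layer 1 (fine sand): t_1 = 4.48 × 0.25 / 0.02753 = 40.68 d
  layer 2 (silt): t_2 = 12.8 × 0.14 / 0.02753 = 65.09 d
  layer 3 (karst limestone): t_3 = 11.3 × 0.05 / 0.02753 = 20.52 d
Total t = Σ t_i = 126.3 days = 0.3458 years.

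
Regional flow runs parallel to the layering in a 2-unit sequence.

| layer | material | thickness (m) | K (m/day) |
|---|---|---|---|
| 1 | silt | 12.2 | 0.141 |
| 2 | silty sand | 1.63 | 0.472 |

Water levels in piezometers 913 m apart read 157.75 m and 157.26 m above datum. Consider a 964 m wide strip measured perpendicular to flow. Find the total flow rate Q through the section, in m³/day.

1.29

Flow is parallel to layering, so each bed carries its own Darcy discharge and the transmissivities add.
Σ(K_i·b_i) = 0.141×12.2 + 0.472×1.63 = 2.490 m²/day.
Hydraulic gradient i = (157.75 − 157.26) / 913 = 0.49 / 913 = 0.0005367.
Q = Σ(K_i·b_i) · W · i = 2.490 × 964 × 0.0005367 = 1.288 m³/day.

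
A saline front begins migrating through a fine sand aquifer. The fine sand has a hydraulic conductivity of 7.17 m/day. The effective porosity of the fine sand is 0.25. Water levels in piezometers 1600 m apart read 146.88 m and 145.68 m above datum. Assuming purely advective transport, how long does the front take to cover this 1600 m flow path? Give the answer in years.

Hydraulic gradient i = (146.88 − 145.68) / 1600 = 1.2 / 1600 = 0.0007500.
Darcy flux q = K · i = 7.170 × 0.0007500 = 0.005378 m/day.
Seepage velocity v = q / n_e = 0.005378 / 0.25 = 0.02151 m/day.
Travel time t = L / v = 1600 / 0.02151 = 74384 days = 203.7 years.

204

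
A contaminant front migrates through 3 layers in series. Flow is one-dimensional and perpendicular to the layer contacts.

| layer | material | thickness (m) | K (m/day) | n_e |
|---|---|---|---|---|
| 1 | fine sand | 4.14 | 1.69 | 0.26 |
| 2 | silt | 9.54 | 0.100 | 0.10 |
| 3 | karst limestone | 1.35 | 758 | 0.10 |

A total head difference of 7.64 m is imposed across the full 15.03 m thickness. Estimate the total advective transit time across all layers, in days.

27.7

With flow normal to the layers, continuity requires the same specific discharge q through every layer.
Σ(b_i/K_i) = 4.14/1.69 + 9.54/0.100 + 1.35/758 = 97.85 d.
q = Δh / Σ(b_i/K_i) = 7.64 / 97.85 = 0.07808 m/day.
In each layer the seepage velocity is v_i = q/n_i, so the layer transit time is t_i = b_i·n_i / q:
  layer 1 (fine sand): t_1 = 4.14 × 0.26 / 0.07808 = 13.79 d
  layer 2 (silt): t_2 = 9.54 × 0.10 / 0.07808 = 12.22 d
  layer 3 (karst limestone): t_3 = 1.35 × 0.10 / 0.07808 = 1.729 d
Total t = Σ t_i = 27.73 days.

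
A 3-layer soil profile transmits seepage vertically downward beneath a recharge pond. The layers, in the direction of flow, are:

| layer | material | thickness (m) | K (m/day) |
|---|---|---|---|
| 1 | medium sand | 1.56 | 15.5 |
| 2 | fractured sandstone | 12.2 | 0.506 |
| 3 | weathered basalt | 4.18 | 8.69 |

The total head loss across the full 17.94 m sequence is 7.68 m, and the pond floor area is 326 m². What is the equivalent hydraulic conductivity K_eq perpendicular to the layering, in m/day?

0.727

Flow is perpendicular to layering, so the layers act in series and the equivalent K is the thickness-weighted harmonic mean.
Total thickness L = 1.56 + 12.2 + 4.18 = 17.94 m.
Σ(b_i/K_i) = 1.56/15.5 + 12.2/0.506 + 4.18/8.69 = 24.69 d.
K_eq = L / Σ(b_i/K_i) = 17.94 / 24.69 = 0.7265 m/day.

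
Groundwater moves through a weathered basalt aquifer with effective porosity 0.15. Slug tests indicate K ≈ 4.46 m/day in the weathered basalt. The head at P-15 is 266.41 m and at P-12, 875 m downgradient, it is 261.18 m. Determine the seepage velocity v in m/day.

Hydraulic gradient i = (266.41 − 261.18) / 875 = 5.23 / 875 = 0.005977.
Darcy flux q = K · i = 4.460 × 0.005977 = 0.02666 m/day.
Seepage velocity v = q / n_e = 0.02666 / 0.15 = 0.1777 m/day.

0.178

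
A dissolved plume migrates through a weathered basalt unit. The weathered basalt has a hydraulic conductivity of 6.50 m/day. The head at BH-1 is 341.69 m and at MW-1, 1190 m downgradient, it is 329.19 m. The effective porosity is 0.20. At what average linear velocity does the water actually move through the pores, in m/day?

Hydraulic gradient i = (341.69 − 329.19) / 1190 = 12.5 / 1190 = 0.01050.
Darcy flux q = K · i = 6.500 × 0.01050 = 0.06828 m/day.
Seepage velocity v = q / n_e = 0.06828 / 0.20 = 0.3414 m/day.

0.341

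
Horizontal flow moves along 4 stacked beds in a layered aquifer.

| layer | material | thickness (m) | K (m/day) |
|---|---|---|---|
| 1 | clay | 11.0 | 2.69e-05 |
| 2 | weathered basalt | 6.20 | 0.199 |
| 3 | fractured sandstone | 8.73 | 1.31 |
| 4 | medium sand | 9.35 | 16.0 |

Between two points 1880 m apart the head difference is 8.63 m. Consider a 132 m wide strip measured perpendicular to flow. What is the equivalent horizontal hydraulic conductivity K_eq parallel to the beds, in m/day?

4.60

Flow is parallel to layering, so each bed carries its own Darcy discharge and the transmissivities add.
Σ(K_i·b_i) = 2.69e-05×11.0 + 0.199×6.20 + 1.31×8.73 + 16.0×9.35 = 162.3 m²/day.
Total thickness b = 35.28 m, so K_eq = Σ(K_i·b_i)/b = 4.600 m/day.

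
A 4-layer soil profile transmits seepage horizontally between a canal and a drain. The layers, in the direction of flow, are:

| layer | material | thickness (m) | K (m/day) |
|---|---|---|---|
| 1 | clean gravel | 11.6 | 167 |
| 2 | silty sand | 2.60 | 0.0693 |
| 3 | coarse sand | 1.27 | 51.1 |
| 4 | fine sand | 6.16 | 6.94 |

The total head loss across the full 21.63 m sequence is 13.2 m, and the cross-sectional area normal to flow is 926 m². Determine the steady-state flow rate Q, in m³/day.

317

Flow is perpendicular to layering, so the layers act in series and the equivalent K is the thickness-weighted harmonic mean.
Total thickness L = 11.6 + 2.60 + 1.27 + 6.16 = 21.63 m.
Σ(b_i/K_i) = 11.6/167 + 2.60/0.0693 + 1.27/51.1 + 6.16/6.94 = 38.50 d.
K_eq = L / Σ(b_i/K_i) = 21.63 / 38.50 = 0.5618 m/day.
Q = K_eq · A · (Δh/L) = 0.5618 × 926 × (13.2/21.63) = 317.5 m³/day.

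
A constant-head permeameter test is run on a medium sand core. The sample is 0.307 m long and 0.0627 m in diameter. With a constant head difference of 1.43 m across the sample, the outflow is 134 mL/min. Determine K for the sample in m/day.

13.4

Cross-sectional area A = π·(d/2)² = π × (0.0627/2)² = 0.003088 m².
Convert discharge: 134 mL/min = 2.233e-06 m³/s.
Darcy's law rearranged: K = Q·L / (A·Δh) = 2.233e-06 × 0.307 / (0.003088 × 1.43) = 0.0001553 m/s = 13.42 m/day.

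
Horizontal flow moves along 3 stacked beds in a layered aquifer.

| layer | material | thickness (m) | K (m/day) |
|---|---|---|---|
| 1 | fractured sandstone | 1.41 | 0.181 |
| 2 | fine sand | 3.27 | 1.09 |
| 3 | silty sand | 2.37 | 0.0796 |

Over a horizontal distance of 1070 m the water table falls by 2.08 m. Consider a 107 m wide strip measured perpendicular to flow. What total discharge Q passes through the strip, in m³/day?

Flow is parallel to layering, so each bed carries its own Darcy discharge and the transmissivities add.
Σ(K_i·b_i) = 0.181×1.41 + 1.09×3.27 + 0.0796×2.37 = 4.008 m²/day.
Hydraulic gradient i = Δh / L = 2.08 / 1070 = 0.001944.
Q = Σ(K_i·b_i) · W · i = 4.008 × 107 × 0.001944 = 0.8337 m³/day.

0.834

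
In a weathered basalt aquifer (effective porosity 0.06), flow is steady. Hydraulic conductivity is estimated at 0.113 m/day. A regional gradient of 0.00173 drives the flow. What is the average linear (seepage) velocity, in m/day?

Hydraulic gradient i = 0.00173.
Darcy flux q = K · i = 0.1130 × 0.001730 = 0.0001955 m/day.
Seepage velocity v = q / n_e = 0.0001955 / 0.06 = 0.003258 m/day.

0.00326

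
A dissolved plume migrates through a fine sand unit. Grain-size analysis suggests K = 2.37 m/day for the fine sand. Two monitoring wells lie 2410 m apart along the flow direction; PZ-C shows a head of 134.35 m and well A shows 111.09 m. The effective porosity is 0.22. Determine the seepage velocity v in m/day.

0.104

Hydraulic gradient i = (134.35 − 111.09) / 2410 = 23.26 / 2410 = 0.009651.
Darcy flux q = K · i = 2.370 × 0.009651 = 0.02287 m/day.
Seepage velocity v = q / n_e = 0.02287 / 0.22 = 0.1040 m/day.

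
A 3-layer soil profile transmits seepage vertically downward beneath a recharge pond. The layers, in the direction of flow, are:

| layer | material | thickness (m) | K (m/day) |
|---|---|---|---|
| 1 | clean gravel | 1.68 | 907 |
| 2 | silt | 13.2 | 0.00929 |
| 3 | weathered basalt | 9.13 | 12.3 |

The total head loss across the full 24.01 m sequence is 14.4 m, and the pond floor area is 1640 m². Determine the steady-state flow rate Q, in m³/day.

16.6

Flow is perpendicular to layering, so the layers act in series and the equivalent K is the thickness-weighted harmonic mean.
Total thickness L = 1.68 + 13.2 + 9.13 = 24.01 m.
Σ(b_i/K_i) = 1.68/907 + 13.2/0.00929 + 9.13/12.3 = 1422 d.
K_eq = L / Σ(b_i/K_i) = 24.01 / 1422 = 0.01689 m/day.
Q = K_eq · A · (Δh/L) = 0.01689 × 1640 × (14.4/24.01) = 16.61 m³/day.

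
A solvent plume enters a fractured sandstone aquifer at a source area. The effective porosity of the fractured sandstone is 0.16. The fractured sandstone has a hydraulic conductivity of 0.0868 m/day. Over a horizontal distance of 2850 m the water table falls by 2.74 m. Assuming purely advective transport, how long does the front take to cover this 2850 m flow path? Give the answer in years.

Hydraulic gradient i = Δh / L = 2.74 / 2850 = 0.0009614.
Darcy flux q = K · i = 0.08680 × 0.0009614 = 8.345e-05 m/day.
Seepage velocity v = q / n_e = 8.345e-05 / 0.16 = 0.0005216 m/day.
Travel time t = L / v = 2850 / 0.0005216 = 5.464e+06 days = 14961 years.

15000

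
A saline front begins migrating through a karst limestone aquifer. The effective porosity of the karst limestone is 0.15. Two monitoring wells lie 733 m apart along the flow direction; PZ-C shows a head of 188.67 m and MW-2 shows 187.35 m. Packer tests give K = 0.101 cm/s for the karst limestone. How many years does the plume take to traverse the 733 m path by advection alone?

Convert K: 0.101 cm/s × 864 = 87.26 m/day.
Hydraulic gradient i = (188.67 − 187.35) / 733 = 1.32 / 733 = 0.001801.
Darcy flux q = K · i = 87.26 × 0.001801 = 0.1571 m/day.
Seepage velocity v = q / n_e = 0.1571 / 0.15 = 1.048 m/day.
Travel time t = L / v = 733 / 1.048 = 699.7 days = 1.916 years.

1.92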